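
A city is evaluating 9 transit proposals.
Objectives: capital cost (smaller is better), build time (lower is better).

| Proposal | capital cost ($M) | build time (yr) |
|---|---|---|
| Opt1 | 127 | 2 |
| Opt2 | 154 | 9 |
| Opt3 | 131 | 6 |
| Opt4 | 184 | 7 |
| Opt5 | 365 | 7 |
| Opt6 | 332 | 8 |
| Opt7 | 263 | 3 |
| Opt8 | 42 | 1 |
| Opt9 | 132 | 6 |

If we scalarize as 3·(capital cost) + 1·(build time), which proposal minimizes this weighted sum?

Opt1: 3·127 + 1·2 = 383
Opt2: 3·154 + 1·9 = 471
Opt3: 3·131 + 1·6 = 399
Opt4: 3·184 + 1·7 = 559
Opt5: 3·365 + 1·7 = 1102
Opt6: 3·332 + 1·8 = 1004
Opt7: 3·263 + 1·3 = 792
Opt8: 3·42 + 1·1 = 127
Opt9: 3·132 + 1·6 = 402
Lowest: Opt8 at 127.

Opt8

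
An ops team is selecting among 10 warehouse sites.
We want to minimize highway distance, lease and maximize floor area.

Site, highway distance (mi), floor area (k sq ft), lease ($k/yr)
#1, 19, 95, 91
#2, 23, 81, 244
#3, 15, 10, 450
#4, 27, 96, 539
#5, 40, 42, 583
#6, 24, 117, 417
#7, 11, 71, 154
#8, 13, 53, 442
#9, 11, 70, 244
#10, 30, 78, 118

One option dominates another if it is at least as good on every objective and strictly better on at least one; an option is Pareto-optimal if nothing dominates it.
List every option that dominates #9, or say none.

#7: highway distance 11≤11, floor area 71≥70, lease 154≤244 — dominates #9.
Others (#1, #2, #3, #4, #5, #6, #8, #10) are each worse than #9 on at least one objective.

#7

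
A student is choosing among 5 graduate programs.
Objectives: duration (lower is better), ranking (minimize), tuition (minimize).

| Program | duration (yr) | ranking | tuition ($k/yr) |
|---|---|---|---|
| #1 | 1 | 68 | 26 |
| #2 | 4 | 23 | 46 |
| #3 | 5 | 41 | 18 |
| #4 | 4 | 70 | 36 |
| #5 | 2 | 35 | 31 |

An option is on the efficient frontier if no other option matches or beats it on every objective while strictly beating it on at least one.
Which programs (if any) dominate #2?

#1: worse on ranking (68 vs 23).
#3: worse on duration (5 vs 4).
#4: worse on ranking (70 vs 23).
#5: worse on ranking (35 vs 23).
No option dominates #2.

none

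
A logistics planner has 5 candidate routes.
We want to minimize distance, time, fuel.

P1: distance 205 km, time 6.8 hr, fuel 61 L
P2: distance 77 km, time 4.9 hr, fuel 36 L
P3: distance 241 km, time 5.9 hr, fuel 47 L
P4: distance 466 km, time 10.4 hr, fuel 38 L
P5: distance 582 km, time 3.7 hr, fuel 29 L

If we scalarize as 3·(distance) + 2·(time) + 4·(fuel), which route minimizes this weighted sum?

P1: 3·205 + 2·6.8 + 4·61 = 872.6
P2: 3·77 + 2·4.9 + 4·36 = 384.8
P3: 3·241 + 2·5.9 + 4·47 = 922.8
P4: 3·466 + 2·10.4 + 4·38 = 1570.8
P5: 3·582 + 2·3.7 + 4·29 = 1869.4
Lowest: P2 at 384.8.

P2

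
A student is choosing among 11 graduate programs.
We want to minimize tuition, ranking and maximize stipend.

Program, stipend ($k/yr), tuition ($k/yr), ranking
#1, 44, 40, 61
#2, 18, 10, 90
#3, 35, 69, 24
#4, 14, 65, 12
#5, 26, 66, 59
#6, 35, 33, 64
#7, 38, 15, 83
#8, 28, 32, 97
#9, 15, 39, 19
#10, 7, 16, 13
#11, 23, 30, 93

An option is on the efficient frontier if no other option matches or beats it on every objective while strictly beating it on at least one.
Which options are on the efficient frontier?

#1, #2, #3, #4, #5, #6, #7, #9, #10

#1: not dominated (best stipend).
#2: not dominated (best tuition).
#3: not dominated.
#4: not dominated (best ranking).
#5: not dominated.
#6: not dominated.
#7: not dominated.
#8: dominated by #7 (stipend 38≥28, tuition 15≤32, ranking 83≤97).
#9: not dominated.
#10: not dominated.
#11: dominated by #7 (stipend 38≥23, tuition 15≤30, ranking 83≤93).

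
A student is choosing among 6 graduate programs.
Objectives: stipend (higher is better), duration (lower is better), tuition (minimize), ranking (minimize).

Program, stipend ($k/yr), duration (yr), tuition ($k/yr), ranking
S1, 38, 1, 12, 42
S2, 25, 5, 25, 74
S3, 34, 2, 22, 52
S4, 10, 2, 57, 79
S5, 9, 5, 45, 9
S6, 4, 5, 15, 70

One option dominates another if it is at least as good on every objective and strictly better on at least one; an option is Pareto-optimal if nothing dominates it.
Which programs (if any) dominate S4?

S1, S3

S1: stipend 38≥10, duration 1≤2, tuition 12≤57, ranking 42≤79 — dominates S4.
S3: stipend 34≥10, duration 2≤2, tuition 22≤57, ranking 52≤79 — dominates S4.
Others (S2, S5, S6) are each worse than S4 on at least one objective.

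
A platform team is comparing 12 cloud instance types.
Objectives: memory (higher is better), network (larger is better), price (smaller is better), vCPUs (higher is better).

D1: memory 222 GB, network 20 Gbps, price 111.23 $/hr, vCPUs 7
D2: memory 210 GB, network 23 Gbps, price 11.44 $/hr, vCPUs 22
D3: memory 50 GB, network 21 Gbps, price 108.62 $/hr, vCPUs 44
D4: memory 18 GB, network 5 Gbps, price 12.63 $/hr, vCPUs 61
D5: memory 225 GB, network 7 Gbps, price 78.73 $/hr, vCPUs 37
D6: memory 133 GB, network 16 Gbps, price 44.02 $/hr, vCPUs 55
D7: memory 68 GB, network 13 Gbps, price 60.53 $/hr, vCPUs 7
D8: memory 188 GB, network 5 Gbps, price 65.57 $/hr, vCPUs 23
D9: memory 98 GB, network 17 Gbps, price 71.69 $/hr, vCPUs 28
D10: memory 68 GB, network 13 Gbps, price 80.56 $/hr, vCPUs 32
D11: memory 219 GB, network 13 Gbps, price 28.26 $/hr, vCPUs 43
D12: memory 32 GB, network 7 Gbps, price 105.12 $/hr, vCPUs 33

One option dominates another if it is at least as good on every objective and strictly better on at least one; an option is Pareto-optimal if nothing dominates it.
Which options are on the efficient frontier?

D1: not dominated.
D2: not dominated (best network).
D3: not dominated.
D4: not dominated (best vCPUs).
D5: not dominated (best memory).
D6: not dominated.
D7: dominated by D2 (memory 210≥68, network 23≥13, price 11.44≤60.53, vCPUs 22≥7).
D8: dominated by D11 (memory 219≥188, network 13≥5, price 28.26≤65.57, vCPUs 43≥23).
D9: not dominated.
D10: dominated by D6 (memory 133≥68, network 16≥13, price 44.02≤80.56, vCPUs 55≥32).
D11: not dominated.
D12: dominated by D5 (memory 225≥32, network 7≥7, price 78.73≤105.12, vCPUs 37≥33).

D1, D2, D3, D4, D5, D6, D9, D11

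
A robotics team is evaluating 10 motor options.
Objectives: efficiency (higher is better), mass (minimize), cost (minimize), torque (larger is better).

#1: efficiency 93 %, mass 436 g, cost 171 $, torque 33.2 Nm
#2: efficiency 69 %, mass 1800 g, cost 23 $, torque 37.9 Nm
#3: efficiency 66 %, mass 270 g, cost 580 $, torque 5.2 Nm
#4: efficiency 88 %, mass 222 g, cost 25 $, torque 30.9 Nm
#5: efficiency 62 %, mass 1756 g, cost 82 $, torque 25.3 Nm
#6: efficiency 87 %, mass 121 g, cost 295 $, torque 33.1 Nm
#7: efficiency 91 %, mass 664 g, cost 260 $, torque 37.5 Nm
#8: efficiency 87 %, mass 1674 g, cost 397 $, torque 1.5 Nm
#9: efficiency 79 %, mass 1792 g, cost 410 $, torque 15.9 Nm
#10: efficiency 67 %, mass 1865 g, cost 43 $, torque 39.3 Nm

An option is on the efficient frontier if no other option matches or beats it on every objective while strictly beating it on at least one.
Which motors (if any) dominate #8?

#1, #4, #6, #7

#1: efficiency 93≥87, mass 436≤1674, cost 171≤397, torque 33.2≥1.5 — dominates #8.
#4: efficiency 88≥87, mass 222≤1674, cost 25≤397, torque 30.9≥1.5 — dominates #8.
#6: efficiency 87≥87, mass 121≤1674, cost 295≤397, torque 33.1≥1.5 — dominates #8.
#7: efficiency 91≥87, mass 664≤1674, cost 260≤397, torque 37.5≥1.5 — dominates #8.
Others (#2, #3, #5, #9, #10) are each worse than #8 on at least one objective.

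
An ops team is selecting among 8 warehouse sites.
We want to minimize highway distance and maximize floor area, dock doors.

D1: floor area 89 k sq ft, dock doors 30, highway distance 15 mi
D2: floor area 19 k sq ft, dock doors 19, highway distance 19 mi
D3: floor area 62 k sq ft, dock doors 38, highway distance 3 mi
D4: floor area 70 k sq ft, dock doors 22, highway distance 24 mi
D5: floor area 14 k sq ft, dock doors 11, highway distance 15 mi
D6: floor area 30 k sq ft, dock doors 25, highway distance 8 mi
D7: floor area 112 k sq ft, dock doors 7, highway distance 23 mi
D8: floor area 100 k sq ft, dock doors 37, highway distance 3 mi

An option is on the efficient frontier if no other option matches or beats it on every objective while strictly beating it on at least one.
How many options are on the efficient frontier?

3

D1: dominated by D8 (floor area 100≥89, dock doors 37≥30, highway distance 3≤15).
D2: dominated by D1 (floor area 89≥19, dock doors 30≥19, highway distance 15≤19).
D3: not dominated (best dock doors).
D4: dominated by D1 (floor area 89≥70, dock doors 30≥22, highway distance 15≤24).
D5: dominated by D1 (floor area 89≥14, dock doors 30≥11, highway distance 15≤15).
D6: dominated by D3 (floor area 62≥30, dock doors 38≥25, highway distance 3≤8).
D7: not dominated (best floor area).
D8: not dominated.
Pareto-optimal: D3, D7, D8 → 3.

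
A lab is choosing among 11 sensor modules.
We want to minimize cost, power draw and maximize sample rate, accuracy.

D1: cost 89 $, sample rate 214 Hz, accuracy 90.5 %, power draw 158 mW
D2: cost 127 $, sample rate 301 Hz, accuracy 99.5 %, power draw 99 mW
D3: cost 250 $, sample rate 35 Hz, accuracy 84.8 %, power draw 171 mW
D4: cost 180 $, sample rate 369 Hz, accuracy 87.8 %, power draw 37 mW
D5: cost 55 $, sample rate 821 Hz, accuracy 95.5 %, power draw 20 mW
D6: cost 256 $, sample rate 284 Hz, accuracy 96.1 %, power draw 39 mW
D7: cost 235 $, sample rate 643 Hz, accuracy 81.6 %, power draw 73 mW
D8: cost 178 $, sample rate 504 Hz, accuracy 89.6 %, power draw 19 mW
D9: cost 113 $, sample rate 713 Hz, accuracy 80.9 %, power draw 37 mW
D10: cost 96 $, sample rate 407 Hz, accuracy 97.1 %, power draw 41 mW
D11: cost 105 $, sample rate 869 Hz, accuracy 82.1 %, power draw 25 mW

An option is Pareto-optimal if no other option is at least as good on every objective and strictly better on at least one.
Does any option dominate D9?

D5 vs D9: cost 55≤113, sample rate 821≥713, accuracy 95.5≥80.9, power draw 20≤37 — D5 is at least as good on every objective and strictly better on at least one, so D5 dominates D9.

Yes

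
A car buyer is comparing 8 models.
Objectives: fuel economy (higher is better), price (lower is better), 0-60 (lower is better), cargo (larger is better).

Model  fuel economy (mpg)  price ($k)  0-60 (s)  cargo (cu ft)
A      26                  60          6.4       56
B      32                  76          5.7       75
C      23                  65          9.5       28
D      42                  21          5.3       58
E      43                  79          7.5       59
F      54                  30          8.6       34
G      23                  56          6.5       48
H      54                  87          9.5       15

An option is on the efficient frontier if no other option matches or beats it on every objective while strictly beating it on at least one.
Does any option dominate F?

A: worse on fuel economy (26 vs 54).
B: worse on fuel economy (32 vs 54).
C: worse on fuel economy (23 vs 54).
D: worse on fuel economy (42 vs 54).
E: worse on fuel economy (43 vs 54).
G: worse on fuel economy (23 vs 54).
H: worse on price (87 vs 30).
No option is at least as good as F on every objective and strictly better on one.

No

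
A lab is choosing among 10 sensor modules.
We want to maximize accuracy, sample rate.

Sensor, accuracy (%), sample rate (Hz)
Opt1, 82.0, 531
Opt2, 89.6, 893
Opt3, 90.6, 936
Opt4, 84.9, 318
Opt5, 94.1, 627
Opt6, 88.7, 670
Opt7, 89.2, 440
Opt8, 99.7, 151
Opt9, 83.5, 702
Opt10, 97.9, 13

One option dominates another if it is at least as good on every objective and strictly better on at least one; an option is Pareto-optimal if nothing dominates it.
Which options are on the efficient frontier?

Opt1: dominated by Opt2 (accuracy 89.6≥82.0, sample rate 893≥531).
Opt2: dominated by Opt3 (accuracy 90.6≥89.6, sample rate 936≥893).
Opt3: not dominated (best sample rate).
Opt4: dominated by Opt2 (accuracy 89.6≥84.9, sample rate 893≥318).
Opt5: not dominated.
Opt6: dominated by Opt2 (accuracy 89.6≥88.7, sample rate 893≥670).
Opt7: dominated by Opt2 (accuracy 89.6≥89.2, sample rate 893≥440).
Opt8: not dominated (best accuracy).
Opt9: dominated by Opt2 (accuracy 89.6≥83.5, sample rate 893≥702).
Opt10: dominated by Opt8 (accuracy 99.7≥97.9, sample rate 151≥13).

Opt3, Opt5, Opt8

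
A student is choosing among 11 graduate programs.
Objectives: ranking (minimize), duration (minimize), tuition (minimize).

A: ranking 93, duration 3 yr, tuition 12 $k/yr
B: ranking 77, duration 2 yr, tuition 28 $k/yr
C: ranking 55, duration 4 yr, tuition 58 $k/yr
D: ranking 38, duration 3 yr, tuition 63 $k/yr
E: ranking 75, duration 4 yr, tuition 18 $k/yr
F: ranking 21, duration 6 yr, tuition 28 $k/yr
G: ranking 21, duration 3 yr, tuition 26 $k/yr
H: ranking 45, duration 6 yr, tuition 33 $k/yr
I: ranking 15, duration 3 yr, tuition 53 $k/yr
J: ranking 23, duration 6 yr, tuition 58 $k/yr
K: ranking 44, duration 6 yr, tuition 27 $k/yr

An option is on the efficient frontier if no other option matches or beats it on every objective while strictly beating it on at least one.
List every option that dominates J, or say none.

F, G, I

F: ranking 21≤23, duration 6≤6, tuition 28≤58 — dominates J.
G: ranking 21≤23, duration 3≤6, tuition 26≤58 — dominates J.
I: ranking 15≤23, duration 3≤6, tuition 53≤58 — dominates J.
Others (A, B, C, D, E, H, K) are each worse than J on at least one objective.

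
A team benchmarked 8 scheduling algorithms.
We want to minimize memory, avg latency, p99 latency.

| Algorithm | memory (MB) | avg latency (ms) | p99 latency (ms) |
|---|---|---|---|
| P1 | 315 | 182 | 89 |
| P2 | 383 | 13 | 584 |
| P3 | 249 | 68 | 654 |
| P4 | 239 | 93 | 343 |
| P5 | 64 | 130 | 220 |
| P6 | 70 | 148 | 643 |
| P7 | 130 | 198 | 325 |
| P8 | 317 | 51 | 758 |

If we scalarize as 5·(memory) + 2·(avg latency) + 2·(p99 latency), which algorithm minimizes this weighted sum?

P5

P1: 5·315 + 2·182 + 2·89 = 2117
P2: 5·383 + 2·13 + 2·584 = 3109
P3: 5·249 + 2·68 + 2·654 = 2689
P4: 5·239 + 2·93 + 2·343 = 2067
P5: 5·64 + 2·130 + 2·220 = 1020
P6: 5·70 + 2·148 + 2·643 = 1932
P7: 5·130 + 2·198 + 2·325 = 1696
P8: 5·317 + 2·51 + 2·758 = 3203
Lowest: P5 at 1020.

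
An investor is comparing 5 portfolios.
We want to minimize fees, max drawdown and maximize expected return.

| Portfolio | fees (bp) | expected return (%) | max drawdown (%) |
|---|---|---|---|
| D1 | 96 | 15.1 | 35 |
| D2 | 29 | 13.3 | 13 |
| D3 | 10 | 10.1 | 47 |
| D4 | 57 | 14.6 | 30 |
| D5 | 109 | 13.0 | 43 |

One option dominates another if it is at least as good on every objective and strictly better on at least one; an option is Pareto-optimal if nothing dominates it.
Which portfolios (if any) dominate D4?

none

D1: worse on fees (96 vs 57).
D2: worse on expected return (13.3 vs 14.6).
D3: worse on expected return (10.1 vs 14.6).
D5: worse on fees (109 vs 57).
No option dominates D4.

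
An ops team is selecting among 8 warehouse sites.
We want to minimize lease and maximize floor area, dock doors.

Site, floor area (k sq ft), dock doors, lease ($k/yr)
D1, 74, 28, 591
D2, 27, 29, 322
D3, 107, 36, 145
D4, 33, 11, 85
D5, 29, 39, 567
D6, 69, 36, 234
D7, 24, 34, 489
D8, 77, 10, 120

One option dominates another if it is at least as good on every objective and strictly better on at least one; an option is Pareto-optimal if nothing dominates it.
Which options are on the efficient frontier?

D3, D4, D5, D8

D1: dominated by D3 (floor area 107≥74, dock doors 36≥28, lease 145≤591).
D2: dominated by D3 (floor area 107≥27, dock doors 36≥29, lease 145≤322).
D3: not dominated (best floor area).
D4: not dominated (best lease).
D5: not dominated (best dock doors).
D6: dominated by D3 (floor area 107≥69, dock doors 36≥36, lease 145≤234).
D7: dominated by D3 (floor area 107≥24, dock doors 36≥34, lease 145≤489).
D8: not dominated.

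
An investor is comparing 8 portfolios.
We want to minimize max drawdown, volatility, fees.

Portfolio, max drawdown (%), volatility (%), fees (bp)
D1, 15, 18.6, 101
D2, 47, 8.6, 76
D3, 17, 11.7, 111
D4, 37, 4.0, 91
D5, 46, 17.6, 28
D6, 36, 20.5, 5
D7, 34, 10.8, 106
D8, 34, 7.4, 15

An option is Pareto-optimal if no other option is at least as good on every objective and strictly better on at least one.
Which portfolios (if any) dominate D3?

D1: worse on volatility (18.6 vs 11.7).
D2: worse on max drawdown (47 vs 17).
D4: worse on max drawdown (37 vs 17).
D5: worse on max drawdown (46 vs 17).
D6: worse on max drawdown (36 vs 17).
D7: worse on max drawdown (34 vs 17).
D8: worse on max drawdown (34 vs 17).
No option dominates D3.

none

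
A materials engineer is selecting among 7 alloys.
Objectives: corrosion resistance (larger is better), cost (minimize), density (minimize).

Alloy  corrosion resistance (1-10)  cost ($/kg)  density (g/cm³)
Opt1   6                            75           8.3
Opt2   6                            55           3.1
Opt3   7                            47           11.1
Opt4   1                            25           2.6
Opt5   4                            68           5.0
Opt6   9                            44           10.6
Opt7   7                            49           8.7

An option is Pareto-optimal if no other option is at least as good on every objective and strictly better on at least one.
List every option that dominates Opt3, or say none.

Opt6: corrosion resistance 9≥7, cost 44≤47, density 10.6≤11.1 — dominates Opt3.
Others (Opt1, Opt2, Opt4, Opt5, Opt7) are each worse than Opt3 on at least one objective.

Opt6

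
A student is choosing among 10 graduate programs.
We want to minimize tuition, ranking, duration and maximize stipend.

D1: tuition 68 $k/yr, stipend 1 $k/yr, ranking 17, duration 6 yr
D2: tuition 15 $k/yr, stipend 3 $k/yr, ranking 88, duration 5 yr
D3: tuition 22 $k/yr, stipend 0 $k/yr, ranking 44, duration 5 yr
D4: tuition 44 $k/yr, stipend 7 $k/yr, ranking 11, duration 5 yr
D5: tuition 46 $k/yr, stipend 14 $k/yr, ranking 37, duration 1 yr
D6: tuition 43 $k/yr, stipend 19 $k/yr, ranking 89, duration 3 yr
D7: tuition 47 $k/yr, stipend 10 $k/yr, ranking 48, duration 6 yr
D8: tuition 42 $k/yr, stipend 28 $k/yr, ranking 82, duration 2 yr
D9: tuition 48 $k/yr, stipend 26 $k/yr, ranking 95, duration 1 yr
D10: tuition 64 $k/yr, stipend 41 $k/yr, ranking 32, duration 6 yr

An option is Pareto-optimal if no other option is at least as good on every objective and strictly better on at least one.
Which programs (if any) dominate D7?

D5: tuition 46≤47, stipend 14≥10, ranking 37≤48, duration 1≤6 — dominates D7.
Others (D1, D2, D3, D4, D6, D8, D9, D10) are each worse than D7 on at least one objective.

D5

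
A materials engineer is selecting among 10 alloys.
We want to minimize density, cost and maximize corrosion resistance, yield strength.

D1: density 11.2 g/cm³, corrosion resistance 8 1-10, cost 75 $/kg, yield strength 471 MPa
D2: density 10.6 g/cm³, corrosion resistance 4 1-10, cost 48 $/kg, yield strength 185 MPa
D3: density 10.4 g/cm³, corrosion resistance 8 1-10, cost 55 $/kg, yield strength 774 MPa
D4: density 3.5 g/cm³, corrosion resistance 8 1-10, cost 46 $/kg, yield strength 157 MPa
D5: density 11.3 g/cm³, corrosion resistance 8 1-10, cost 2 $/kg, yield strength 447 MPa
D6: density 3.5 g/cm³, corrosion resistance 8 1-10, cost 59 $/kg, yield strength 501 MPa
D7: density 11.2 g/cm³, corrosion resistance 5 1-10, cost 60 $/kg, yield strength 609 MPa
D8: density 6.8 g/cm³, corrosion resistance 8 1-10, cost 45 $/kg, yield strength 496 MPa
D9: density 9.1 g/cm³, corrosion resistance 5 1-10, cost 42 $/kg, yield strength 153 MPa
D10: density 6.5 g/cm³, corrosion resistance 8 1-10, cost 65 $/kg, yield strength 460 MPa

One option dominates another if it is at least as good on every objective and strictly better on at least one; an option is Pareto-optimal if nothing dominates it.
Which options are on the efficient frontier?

D1: dominated by D3 (density 10.4≤11.2, corrosion resistance 8≥8, cost 55≤75, yield strength 774≥471).
D2: dominated by D8 (density 6.8≤10.6, corrosion resistance 8≥4, cost 45≤48, yield strength 496≥185).
D3: not dominated (best yield strength).
D4: not dominated.
D5: not dominated (best cost).
D6: not dominated.
D7: dominated by D3 (density 10.4≤11.2, corrosion resistance 8≥5, cost 55≤60, yield strength 774≥609).
D8: not dominated.
D9: not dominated.
D10: dominated by D6 (density 3.5≤6.5, corrosion resistance 8≥8, cost 59≤65, yield strength 501≥460).

D3, D4, D5, D6, D8, D9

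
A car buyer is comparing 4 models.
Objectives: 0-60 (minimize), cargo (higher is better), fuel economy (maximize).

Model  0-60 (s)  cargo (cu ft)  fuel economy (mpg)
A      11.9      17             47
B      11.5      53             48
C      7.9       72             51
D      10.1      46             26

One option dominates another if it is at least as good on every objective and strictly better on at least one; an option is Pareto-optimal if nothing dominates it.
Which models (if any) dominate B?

C

C: 0-60 7.9≤11.5, cargo 72≥53, fuel economy 51≥48 — dominates B.
Others (A, D) are each worse than B on at least one objective.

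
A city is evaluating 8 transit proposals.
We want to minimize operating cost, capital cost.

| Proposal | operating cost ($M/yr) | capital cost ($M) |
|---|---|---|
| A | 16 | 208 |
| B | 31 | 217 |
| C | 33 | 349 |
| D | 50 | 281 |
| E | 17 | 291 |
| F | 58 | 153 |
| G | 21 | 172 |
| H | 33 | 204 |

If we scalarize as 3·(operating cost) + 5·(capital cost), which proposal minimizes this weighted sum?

A: 3·16 + 5·208 = 1088
B: 3·31 + 5·217 = 1178
C: 3·33 + 5·349 = 1844
D: 3·50 + 5·281 = 1555
E: 3·17 + 5·291 = 1506
F: 3·58 + 5·153 = 939
G: 3·21 + 5·172 = 923
H: 3·33 + 5·204 = 1119
Lowest: G at 923.

G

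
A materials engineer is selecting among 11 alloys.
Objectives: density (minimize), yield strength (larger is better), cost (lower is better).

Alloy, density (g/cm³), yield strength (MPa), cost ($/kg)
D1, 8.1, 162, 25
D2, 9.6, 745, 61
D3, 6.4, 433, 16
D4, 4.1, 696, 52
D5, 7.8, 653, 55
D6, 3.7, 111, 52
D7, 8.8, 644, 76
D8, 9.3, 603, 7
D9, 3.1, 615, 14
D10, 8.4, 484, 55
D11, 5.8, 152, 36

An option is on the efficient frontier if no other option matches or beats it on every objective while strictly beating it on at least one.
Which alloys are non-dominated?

D1: dominated by D3 (density 6.4≤8.1, yield strength 433≥162, cost 16≤25).
D2: not dominated (best yield strength).
D3: dominated by D9 (density 3.1≤6.4, yield strength 615≥433, cost 14≤16).
D4: not dominated.
D5: dominated by D4 (density 4.1≤7.8, yield strength 696≥653, cost 52≤55).
D6: dominated by D9 (density 3.1≤3.7, yield strength 615≥111, cost 14≤52).
D7: dominated by D4 (density 4.1≤8.8, yield strength 696≥644, cost 52≤76).
D8: not dominated (best cost).
D9: not dominated (best density).
D10: dominated by D4 (density 4.1≤8.4, yield strength 696≥484, cost 52≤55).
D11: dominated by D9 (density 3.1≤5.8, yield strength 615≥152, cost 14≤36).

D2, D4, D8, D9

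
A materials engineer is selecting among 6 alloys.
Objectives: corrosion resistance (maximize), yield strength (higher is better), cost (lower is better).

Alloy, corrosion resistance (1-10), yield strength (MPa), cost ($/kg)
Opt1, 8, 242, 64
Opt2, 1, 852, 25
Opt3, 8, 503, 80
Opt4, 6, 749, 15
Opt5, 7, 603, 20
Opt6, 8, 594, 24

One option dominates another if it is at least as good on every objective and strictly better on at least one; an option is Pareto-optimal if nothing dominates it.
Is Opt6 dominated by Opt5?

No

Opt5 vs Opt6: Opt5 is worse on corrosion resistance (7 vs 8), so it does not dominate Opt6.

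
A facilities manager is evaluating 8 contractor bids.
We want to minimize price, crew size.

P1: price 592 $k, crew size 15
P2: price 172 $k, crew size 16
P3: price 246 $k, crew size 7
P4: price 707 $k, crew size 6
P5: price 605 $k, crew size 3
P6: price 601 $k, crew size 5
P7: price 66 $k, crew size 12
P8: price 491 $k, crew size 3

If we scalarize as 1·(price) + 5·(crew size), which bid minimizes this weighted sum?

P7

P1: 1·592 + 5·15 = 667
P2: 1·172 + 5·16 = 252
P3: 1·246 + 5·7 = 281
P4: 1·707 + 5·6 = 737
P5: 1·605 + 5·3 = 620
P6: 1·601 + 5·5 = 626
P7: 1·66 + 5·12 = 126
P8: 1·491 + 5·3 = 506
Lowest: P7 at 126.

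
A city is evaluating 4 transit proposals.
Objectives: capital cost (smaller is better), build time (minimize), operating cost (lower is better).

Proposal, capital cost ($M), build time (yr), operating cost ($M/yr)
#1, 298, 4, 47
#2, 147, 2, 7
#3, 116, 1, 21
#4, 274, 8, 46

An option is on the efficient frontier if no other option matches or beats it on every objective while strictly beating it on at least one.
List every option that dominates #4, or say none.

#2, #3

#2: capital cost 147≤274, build time 2≤8, operating cost 7≤46 — dominates #4.
#3: capital cost 116≤274, build time 1≤8, operating cost 21≤46 — dominates #4.
Others (#1) are each worse than #4 on at least one objective.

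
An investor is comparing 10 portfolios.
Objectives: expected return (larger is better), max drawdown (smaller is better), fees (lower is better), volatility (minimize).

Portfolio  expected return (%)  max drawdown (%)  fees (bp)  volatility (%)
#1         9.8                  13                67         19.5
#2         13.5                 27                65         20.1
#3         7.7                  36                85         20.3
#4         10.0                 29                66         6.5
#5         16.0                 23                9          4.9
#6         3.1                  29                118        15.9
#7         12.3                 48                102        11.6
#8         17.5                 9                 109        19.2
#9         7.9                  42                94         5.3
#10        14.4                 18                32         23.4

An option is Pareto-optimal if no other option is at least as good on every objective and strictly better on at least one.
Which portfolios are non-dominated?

#1, #5, #8, #10

#1: not dominated.
#2: dominated by #5 (expected return 16.0≥13.5, max drawdown 23≤27, fees 9≤65, volatility 4.9≤20.1).
#3: dominated by #1 (expected return 9.8≥7.7, max drawdown 13≤36, fees 67≤85, volatility 19.5≤20.3).
#4: dominated by #5 (expected return 16.0≥10.0, max drawdown 23≤29, fees 9≤66, volatility 4.9≤6.5).
#5: not dominated (best fees).
#6: dominated by #4 (expected return 10.0≥3.1, max drawdown 29≤29, fees 66≤118, volatility 6.5≤15.9).
#7: dominated by #5 (expected return 16.0≥12.3, max drawdown 23≤48, fees 9≤102, volatility 4.9≤11.6).
#8: not dominated (best expected return).
#9: dominated by #5 (expected return 16.0≥7.9, max drawdown 23≤42, fees 9≤94, volatility 4.9≤5.3).
#10: not dominated.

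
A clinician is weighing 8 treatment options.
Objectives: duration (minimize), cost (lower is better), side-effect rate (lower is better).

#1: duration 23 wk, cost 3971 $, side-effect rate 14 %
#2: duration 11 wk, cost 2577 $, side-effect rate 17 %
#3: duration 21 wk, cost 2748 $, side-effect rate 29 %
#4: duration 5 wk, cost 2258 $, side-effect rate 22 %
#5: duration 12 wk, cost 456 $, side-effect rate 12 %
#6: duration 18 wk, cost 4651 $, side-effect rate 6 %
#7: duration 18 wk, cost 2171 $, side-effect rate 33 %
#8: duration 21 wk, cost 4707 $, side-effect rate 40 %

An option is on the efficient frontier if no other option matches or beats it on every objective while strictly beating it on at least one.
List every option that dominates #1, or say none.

#5

#5: duration 12≤23, cost 456≤3971, side-effect rate 12≤14 — dominates #1.
Others (#2, #3, #4, #6, #7, #8) are each worse than #1 on at least one objective.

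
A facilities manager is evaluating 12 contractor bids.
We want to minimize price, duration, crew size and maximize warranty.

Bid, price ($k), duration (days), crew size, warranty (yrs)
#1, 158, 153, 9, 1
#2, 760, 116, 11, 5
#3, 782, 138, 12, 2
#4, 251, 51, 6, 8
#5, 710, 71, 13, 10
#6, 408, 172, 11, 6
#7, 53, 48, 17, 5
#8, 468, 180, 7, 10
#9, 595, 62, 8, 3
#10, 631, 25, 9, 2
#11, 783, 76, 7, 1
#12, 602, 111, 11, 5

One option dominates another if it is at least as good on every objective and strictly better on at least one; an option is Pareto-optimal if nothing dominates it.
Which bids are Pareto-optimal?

#1: not dominated.
#2: dominated by #4 (price 251≤760, duration 51≤116, crew size 6≤11, warranty 8≥5).
#3: dominated by #2 (price 760≤782, duration 116≤138, crew size 11≤12, warranty 5≥2).
#4: not dominated (best crew size).
#5: not dominated.
#6: dominated by #4 (price 251≤408, duration 51≤172, crew size 6≤11, warranty 8≥6).
#7: not dominated (best price).
#8: not dominated.
#9: dominated by #4 (price 251≤595, duration 51≤62, crew size 6≤8, warranty 8≥3).
#10: not dominated (best duration).
#11: dominated by #4 (price 251≤783, duration 51≤76, crew size 6≤7, warranty 8≥1).
#12: dominated by #4 (price 251≤602, duration 51≤111, crew size 6≤11, warranty 8≥5).

#1, #4, #5, #7, #8, #10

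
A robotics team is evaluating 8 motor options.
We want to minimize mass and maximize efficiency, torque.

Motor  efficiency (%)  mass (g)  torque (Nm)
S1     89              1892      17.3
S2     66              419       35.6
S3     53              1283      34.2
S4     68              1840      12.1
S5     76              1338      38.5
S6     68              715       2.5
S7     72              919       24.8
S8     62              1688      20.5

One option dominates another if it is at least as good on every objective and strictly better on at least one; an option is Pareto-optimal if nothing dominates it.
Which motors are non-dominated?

S1, S2, S5, S6, S7

S1: not dominated (best efficiency).
S2: not dominated (best mass).
S3: dominated by S2 (efficiency 66≥53, mass 419≤1283, torque 35.6≥34.2).
S4: dominated by S5 (efficiency 76≥68, mass 1338≤1840, torque 38.5≥12.1).
S5: not dominated (best torque).
S6: not dominated.
S7: not dominated.
S8: dominated by S2 (efficiency 66≥62, mass 419≤1688, torque 35.6≥20.5).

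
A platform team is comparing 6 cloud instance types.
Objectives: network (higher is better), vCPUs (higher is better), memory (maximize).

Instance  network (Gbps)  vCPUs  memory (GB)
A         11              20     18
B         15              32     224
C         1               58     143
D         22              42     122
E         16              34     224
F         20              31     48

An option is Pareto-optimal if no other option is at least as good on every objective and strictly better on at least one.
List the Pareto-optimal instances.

C, D, E

A: dominated by B (network 15≥11, vCPUs 32≥20, memory 224≥18).
B: dominated by E (network 16≥15, vCPUs 34≥32, memory 224≥224).
C: not dominated (best vCPUs).
D: not dominated (best network).
E: not dominated.
F: dominated by D (network 22≥20, vCPUs 42≥31, memory 122≥48).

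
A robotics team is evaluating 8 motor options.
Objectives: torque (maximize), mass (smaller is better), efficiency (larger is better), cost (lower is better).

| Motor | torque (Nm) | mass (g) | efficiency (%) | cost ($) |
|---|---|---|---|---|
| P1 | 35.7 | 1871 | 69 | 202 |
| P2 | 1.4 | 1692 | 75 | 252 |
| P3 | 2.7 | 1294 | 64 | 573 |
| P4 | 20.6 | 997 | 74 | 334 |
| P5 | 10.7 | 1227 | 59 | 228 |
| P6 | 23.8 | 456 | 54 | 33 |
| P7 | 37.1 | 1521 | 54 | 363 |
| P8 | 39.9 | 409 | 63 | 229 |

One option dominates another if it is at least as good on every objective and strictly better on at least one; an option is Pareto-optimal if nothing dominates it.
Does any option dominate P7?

Yes

P8 vs P7: torque 39.9≥37.1, mass 409≤1521, efficiency 63≥54, cost 229≤363 — P8 is at least as good on every objective and strictly better on at least one, so P8 dominates P7.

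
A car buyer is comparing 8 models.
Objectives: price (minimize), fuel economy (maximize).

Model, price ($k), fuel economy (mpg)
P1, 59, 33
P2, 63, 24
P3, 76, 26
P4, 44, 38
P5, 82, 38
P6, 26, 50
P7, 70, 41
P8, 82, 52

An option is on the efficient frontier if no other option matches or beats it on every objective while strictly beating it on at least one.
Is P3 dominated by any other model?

Yes

P1 vs P3: price 59≤76, fuel economy 33≥26 — P1 is at least as good on every objective and strictly better on at least one, so P1 dominates P3.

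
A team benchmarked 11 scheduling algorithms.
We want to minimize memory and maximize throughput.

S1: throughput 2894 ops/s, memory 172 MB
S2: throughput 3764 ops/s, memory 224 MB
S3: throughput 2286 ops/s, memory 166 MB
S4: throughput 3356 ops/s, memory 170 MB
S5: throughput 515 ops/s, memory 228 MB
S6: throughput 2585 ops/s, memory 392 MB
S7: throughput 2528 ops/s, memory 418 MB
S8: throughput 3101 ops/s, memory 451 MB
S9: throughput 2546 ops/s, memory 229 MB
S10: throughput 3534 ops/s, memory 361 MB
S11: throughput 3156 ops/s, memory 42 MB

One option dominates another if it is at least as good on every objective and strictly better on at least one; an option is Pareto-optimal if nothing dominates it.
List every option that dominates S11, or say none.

S1: worse on throughput (2894 vs 3156).
S2: worse on memory (224 vs 42).
S3: worse on throughput (2286 vs 3156).
S4: worse on memory (170 vs 42).
S5: worse on throughput (515 vs 3156).
S6: worse on throughput (2585 vs 3156).
S7: worse on throughput (2528 vs 3156).
S8: worse on throughput (3101 vs 3156).
S9: worse on throughput (2546 vs 3156).
S10: worse on memory (361 vs 42).
No option dominates S11.

none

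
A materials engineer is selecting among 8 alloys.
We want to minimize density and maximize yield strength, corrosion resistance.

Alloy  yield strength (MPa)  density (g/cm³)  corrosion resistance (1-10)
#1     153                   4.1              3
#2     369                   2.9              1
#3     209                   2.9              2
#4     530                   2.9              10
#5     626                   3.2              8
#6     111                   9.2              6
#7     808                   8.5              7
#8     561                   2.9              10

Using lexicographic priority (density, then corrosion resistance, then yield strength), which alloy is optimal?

First minimize density: best is 2.9, kept {#2, #3, #4, #8}.
Then maximize corrosion resistance: best is 10, kept {#4, #8}.
Then maximize yield strength: best is 561, kept {#8}.

#8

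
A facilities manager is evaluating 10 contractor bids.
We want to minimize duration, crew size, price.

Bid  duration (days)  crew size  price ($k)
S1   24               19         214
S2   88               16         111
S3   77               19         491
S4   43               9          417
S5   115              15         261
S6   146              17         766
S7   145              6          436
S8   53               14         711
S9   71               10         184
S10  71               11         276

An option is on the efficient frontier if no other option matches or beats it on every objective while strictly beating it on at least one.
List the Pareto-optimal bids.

S1, S2, S4, S7, S9

S1: not dominated (best duration).
S2: not dominated (best price).
S3: dominated by S1 (duration 24≤77, crew size 19≤19, price 214≤491).
S4: not dominated.
S5: dominated by S9 (duration 71≤115, crew size 10≤15, price 184≤261).
S6: dominated by S2 (duration 88≤146, crew size 16≤17, price 111≤766).
S7: not dominated (best crew size).
S8: dominated by S4 (duration 43≤53, crew size 9≤14, price 417≤711).
S9: not dominated.
S10: dominated by S9 (duration 71≤71, crew size 10≤11, price 184≤276).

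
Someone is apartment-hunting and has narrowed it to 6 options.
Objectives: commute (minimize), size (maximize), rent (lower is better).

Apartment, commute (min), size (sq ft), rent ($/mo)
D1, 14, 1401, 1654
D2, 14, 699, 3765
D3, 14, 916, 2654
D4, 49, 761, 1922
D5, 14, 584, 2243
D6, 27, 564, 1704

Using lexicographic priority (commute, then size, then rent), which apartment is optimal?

D1

First minimize commute: best is 14, kept {D1, D2, D3, D5}.
Then maximize size: best is 1401, kept {D1}.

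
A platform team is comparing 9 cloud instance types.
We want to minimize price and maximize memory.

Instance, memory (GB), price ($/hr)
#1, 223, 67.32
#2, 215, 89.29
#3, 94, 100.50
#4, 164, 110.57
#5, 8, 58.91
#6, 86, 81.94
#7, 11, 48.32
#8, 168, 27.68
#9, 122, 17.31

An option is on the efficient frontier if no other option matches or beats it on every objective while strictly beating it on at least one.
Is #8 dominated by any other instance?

#1: worse on price (67.32 vs 27.68).
#2: worse on price (89.29 vs 27.68).
#3: worse on memory (94 vs 168).
#4: worse on memory (164 vs 168).
#5: worse on memory (8 vs 168).
#6: worse on memory (86 vs 168).
#7: worse on memory (11 vs 168).
#9: worse on memory (122 vs 168).
No option is at least as good as #8 on every objective and strictly better on one.

No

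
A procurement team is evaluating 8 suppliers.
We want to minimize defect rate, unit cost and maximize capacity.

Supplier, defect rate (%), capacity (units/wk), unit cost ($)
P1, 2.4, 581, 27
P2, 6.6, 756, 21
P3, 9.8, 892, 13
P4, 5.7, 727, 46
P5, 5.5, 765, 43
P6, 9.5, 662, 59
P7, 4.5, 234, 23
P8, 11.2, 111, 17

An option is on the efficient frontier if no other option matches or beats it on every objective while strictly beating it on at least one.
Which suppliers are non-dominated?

P1: not dominated (best defect rate).
P2: not dominated.
P3: not dominated (best capacity).
P4: dominated by P5 (defect rate 5.5≤5.7, capacity 765≥727, unit cost 43≤46).
P5: not dominated.
P6: dominated by P2 (defect rate 6.6≤9.5, capacity 756≥662, unit cost 21≤59).
P7: not dominated.
P8: dominated by P3 (defect rate 9.8≤11.2, capacity 892≥111, unit cost 13≤17).

P1, P2, P3, P5, P7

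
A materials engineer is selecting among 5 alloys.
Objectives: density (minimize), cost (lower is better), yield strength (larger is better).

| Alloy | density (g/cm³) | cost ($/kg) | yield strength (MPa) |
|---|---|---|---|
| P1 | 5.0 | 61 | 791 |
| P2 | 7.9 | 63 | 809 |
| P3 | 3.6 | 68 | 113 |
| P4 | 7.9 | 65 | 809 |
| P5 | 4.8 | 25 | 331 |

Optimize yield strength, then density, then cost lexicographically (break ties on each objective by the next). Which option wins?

First maximize yield strength: best is 809, kept {P2, P4}.
Then minimize density: best is 7.9, kept {P2, P4}.
Then minimize cost: best is 63, kept {P2}.

P2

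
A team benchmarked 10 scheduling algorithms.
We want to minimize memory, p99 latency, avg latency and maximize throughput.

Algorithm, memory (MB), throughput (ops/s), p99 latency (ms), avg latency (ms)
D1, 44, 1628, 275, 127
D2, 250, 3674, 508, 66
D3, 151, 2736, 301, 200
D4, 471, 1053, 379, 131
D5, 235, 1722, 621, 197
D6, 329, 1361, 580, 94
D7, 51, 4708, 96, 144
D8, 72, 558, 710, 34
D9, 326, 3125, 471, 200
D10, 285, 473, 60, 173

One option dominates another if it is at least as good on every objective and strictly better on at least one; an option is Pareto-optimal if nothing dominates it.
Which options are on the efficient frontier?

D1: not dominated (best memory).
D2: not dominated.
D3: dominated by D7 (memory 51≤151, throughput 4708≥2736, p99 latency 96≤301, avg latency 144≤200).
D4: dominated by D1 (memory 44≤471, throughput 1628≥1053, p99 latency 275≤379, avg latency 127≤131).
D5: dominated by D7 (memory 51≤235, throughput 4708≥1722, p99 latency 96≤621, avg latency 144≤197).
D6: dominated by D2 (memory 250≤329, throughput 3674≥1361, p99 latency 508≤580, avg latency 66≤94).
D7: not dominated (best throughput).
D8: not dominated (best avg latency).
D9: dominated by D7 (memory 51≤326, throughput 4708≥3125, p99 latency 96≤471, avg latency 144≤200).
D10: not dominated (best p99 latency).

D1, D2, D7, D8, D10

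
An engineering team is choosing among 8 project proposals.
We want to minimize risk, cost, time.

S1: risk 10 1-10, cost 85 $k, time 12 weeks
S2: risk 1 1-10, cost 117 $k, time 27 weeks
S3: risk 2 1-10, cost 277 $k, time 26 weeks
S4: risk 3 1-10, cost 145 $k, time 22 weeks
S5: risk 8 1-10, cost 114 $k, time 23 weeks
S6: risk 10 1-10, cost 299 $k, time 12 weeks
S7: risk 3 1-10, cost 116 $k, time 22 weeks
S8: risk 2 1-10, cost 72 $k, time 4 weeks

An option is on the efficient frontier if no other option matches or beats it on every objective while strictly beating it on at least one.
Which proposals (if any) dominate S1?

S8: risk 2≤10, cost 72≤85, time 4≤12 — dominates S1.
Others (S2, S3, S4, S5, S6, S7) are each worse than S1 on at least one objective.

S8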